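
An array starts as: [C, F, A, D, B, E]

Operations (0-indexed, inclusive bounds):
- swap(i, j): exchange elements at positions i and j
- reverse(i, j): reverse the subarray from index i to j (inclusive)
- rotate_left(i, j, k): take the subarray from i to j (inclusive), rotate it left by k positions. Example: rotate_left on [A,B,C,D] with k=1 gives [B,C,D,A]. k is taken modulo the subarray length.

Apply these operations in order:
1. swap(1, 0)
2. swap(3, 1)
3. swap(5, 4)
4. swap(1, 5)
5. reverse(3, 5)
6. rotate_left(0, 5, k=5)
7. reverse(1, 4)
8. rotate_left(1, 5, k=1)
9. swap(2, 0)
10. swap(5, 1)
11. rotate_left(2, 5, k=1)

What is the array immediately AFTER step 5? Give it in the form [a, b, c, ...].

After 1 (swap(1, 0)): [F, C, A, D, B, E]
After 2 (swap(3, 1)): [F, D, A, C, B, E]
After 3 (swap(5, 4)): [F, D, A, C, E, B]
After 4 (swap(1, 5)): [F, B, A, C, E, D]
After 5 (reverse(3, 5)): [F, B, A, D, E, C]

Answer: [F, B, A, D, E, C]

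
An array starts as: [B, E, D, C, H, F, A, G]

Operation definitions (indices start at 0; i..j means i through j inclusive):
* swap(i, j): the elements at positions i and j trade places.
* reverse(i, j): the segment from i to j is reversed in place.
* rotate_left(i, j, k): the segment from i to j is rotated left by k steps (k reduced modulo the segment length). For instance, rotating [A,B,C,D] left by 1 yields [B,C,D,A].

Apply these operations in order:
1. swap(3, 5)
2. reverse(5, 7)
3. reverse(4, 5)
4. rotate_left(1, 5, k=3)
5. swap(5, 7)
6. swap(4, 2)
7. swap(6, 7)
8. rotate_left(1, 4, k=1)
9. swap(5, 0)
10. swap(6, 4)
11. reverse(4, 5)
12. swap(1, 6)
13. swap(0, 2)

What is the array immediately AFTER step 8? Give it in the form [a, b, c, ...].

After 1 (swap(3, 5)): [B, E, D, F, H, C, A, G]
After 2 (reverse(5, 7)): [B, E, D, F, H, G, A, C]
After 3 (reverse(4, 5)): [B, E, D, F, G, H, A, C]
After 4 (rotate_left(1, 5, k=3)): [B, G, H, E, D, F, A, C]
After 5 (swap(5, 7)): [B, G, H, E, D, C, A, F]
After 6 (swap(4, 2)): [B, G, D, E, H, C, A, F]
After 7 (swap(6, 7)): [B, G, D, E, H, C, F, A]
After 8 (rotate_left(1, 4, k=1)): [B, D, E, H, G, C, F, A]

Answer: [B, D, E, H, G, C, F, A]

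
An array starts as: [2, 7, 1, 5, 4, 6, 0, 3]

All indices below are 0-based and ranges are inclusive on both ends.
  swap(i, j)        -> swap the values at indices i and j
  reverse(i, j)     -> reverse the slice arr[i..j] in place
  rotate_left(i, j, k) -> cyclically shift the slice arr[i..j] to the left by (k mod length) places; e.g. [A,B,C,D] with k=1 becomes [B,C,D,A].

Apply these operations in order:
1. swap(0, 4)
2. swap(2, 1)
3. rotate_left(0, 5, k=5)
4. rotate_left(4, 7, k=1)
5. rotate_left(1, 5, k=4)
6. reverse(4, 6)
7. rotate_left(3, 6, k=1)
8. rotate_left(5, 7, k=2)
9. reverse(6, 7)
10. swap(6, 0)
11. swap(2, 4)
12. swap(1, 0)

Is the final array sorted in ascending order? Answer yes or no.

Answer: yes

Derivation:
After 1 (swap(0, 4)): [4, 7, 1, 5, 2, 6, 0, 3]
After 2 (swap(2, 1)): [4, 1, 7, 5, 2, 6, 0, 3]
After 3 (rotate_left(0, 5, k=5)): [6, 4, 1, 7, 5, 2, 0, 3]
After 4 (rotate_left(4, 7, k=1)): [6, 4, 1, 7, 2, 0, 3, 5]
After 5 (rotate_left(1, 5, k=4)): [6, 0, 4, 1, 7, 2, 3, 5]
After 6 (reverse(4, 6)): [6, 0, 4, 1, 3, 2, 7, 5]
After 7 (rotate_left(3, 6, k=1)): [6, 0, 4, 3, 2, 7, 1, 5]
After 8 (rotate_left(5, 7, k=2)): [6, 0, 4, 3, 2, 5, 7, 1]
After 9 (reverse(6, 7)): [6, 0, 4, 3, 2, 5, 1, 7]
After 10 (swap(6, 0)): [1, 0, 4, 3, 2, 5, 6, 7]
After 11 (swap(2, 4)): [1, 0, 2, 3, 4, 5, 6, 7]
After 12 (swap(1, 0)): [0, 1, 2, 3, 4, 5, 6, 7]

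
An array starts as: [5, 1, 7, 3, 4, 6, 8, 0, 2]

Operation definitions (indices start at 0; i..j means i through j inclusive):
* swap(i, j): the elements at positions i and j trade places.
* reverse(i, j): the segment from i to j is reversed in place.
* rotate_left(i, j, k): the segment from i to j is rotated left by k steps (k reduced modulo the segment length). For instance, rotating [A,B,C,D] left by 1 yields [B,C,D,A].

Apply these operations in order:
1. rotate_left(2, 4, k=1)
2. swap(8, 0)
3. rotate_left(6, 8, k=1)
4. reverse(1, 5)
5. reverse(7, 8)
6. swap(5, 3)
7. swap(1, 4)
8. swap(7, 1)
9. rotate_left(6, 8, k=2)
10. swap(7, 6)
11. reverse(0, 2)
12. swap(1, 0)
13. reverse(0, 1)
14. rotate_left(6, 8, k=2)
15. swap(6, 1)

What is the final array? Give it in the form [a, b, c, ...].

After 1 (rotate_left(2, 4, k=1)): [5, 1, 3, 4, 7, 6, 8, 0, 2]
After 2 (swap(8, 0)): [2, 1, 3, 4, 7, 6, 8, 0, 5]
After 3 (rotate_left(6, 8, k=1)): [2, 1, 3, 4, 7, 6, 0, 5, 8]
After 4 (reverse(1, 5)): [2, 6, 7, 4, 3, 1, 0, 5, 8]
After 5 (reverse(7, 8)): [2, 6, 7, 4, 3, 1, 0, 8, 5]
After 6 (swap(5, 3)): [2, 6, 7, 1, 3, 4, 0, 8, 5]
After 7 (swap(1, 4)): [2, 3, 7, 1, 6, 4, 0, 8, 5]
After 8 (swap(7, 1)): [2, 8, 7, 1, 6, 4, 0, 3, 5]
After 9 (rotate_left(6, 8, k=2)): [2, 8, 7, 1, 6, 4, 5, 0, 3]
After 10 (swap(7, 6)): [2, 8, 7, 1, 6, 4, 0, 5, 3]
After 11 (reverse(0, 2)): [7, 8, 2, 1, 6, 4, 0, 5, 3]
After 12 (swap(1, 0)): [8, 7, 2, 1, 6, 4, 0, 5, 3]
After 13 (reverse(0, 1)): [7, 8, 2, 1, 6, 4, 0, 5, 3]
After 14 (rotate_left(6, 8, k=2)): [7, 8, 2, 1, 6, 4, 3, 0, 5]
After 15 (swap(6, 1)): [7, 3, 2, 1, 6, 4, 8, 0, 5]

Answer: [7, 3, 2, 1, 6, 4, 8, 0, 5]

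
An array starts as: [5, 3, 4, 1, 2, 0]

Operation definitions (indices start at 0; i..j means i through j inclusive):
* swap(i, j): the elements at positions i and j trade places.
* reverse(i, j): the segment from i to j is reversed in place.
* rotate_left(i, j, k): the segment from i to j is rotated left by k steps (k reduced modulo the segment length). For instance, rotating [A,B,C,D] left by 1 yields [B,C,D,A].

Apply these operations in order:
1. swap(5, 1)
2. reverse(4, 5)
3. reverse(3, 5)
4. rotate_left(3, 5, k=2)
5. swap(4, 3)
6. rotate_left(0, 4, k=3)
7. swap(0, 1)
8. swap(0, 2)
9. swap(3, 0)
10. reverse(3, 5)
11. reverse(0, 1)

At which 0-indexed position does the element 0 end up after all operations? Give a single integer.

After 1 (swap(5, 1)): [5, 0, 4, 1, 2, 3]
After 2 (reverse(4, 5)): [5, 0, 4, 1, 3, 2]
After 3 (reverse(3, 5)): [5, 0, 4, 2, 3, 1]
After 4 (rotate_left(3, 5, k=2)): [5, 0, 4, 1, 2, 3]
After 5 (swap(4, 3)): [5, 0, 4, 2, 1, 3]
After 6 (rotate_left(0, 4, k=3)): [2, 1, 5, 0, 4, 3]
After 7 (swap(0, 1)): [1, 2, 5, 0, 4, 3]
After 8 (swap(0, 2)): [5, 2, 1, 0, 4, 3]
After 9 (swap(3, 0)): [0, 2, 1, 5, 4, 3]
After 10 (reverse(3, 5)): [0, 2, 1, 3, 4, 5]
After 11 (reverse(0, 1)): [2, 0, 1, 3, 4, 5]

Answer: 1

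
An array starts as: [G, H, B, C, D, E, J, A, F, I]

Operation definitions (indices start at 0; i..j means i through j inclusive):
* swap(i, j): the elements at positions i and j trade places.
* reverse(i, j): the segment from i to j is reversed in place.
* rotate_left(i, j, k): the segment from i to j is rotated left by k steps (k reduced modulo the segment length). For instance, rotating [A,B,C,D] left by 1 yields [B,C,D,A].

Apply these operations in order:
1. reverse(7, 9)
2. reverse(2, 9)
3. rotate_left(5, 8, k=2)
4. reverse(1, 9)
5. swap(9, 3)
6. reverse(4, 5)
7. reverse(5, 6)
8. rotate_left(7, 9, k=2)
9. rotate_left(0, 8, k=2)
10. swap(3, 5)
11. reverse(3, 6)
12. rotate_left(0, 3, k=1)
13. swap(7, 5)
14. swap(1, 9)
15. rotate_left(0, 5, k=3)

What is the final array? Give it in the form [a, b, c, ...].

After 1 (reverse(7, 9)): [G, H, B, C, D, E, J, I, F, A]
After 2 (reverse(2, 9)): [G, H, A, F, I, J, E, D, C, B]
After 3 (rotate_left(5, 8, k=2)): [G, H, A, F, I, D, C, J, E, B]
After 4 (reverse(1, 9)): [G, B, E, J, C, D, I, F, A, H]
After 5 (swap(9, 3)): [G, B, E, H, C, D, I, F, A, J]
After 6 (reverse(4, 5)): [G, B, E, H, D, C, I, F, A, J]
After 7 (reverse(5, 6)): [G, B, E, H, D, I, C, F, A, J]
After 8 (rotate_left(7, 9, k=2)): [G, B, E, H, D, I, C, J, F, A]
After 9 (rotate_left(0, 8, k=2)): [E, H, D, I, C, J, F, G, B, A]
After 10 (swap(3, 5)): [E, H, D, J, C, I, F, G, B, A]
After 11 (reverse(3, 6)): [E, H, D, F, I, C, J, G, B, A]
After 12 (rotate_left(0, 3, k=1)): [H, D, F, E, I, C, J, G, B, A]
After 13 (swap(7, 5)): [H, D, F, E, I, G, J, C, B, A]
After 14 (swap(1, 9)): [H, A, F, E, I, G, J, C, B, D]
After 15 (rotate_left(0, 5, k=3)): [E, I, G, H, A, F, J, C, B, D]

Answer: [E, I, G, H, A, F, J, C, B, D]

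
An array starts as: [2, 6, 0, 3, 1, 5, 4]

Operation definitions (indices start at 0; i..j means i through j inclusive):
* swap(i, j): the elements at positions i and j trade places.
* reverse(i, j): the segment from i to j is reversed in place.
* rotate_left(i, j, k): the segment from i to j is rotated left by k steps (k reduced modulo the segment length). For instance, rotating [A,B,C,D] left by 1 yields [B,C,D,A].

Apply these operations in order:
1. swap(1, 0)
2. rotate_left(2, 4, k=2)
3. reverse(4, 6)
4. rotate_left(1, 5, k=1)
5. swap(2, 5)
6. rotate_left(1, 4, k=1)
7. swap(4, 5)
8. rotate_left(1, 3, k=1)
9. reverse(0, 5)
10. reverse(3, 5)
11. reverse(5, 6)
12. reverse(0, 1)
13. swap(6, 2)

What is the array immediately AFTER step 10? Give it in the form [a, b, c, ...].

After 1 (swap(1, 0)): [6, 2, 0, 3, 1, 5, 4]
After 2 (rotate_left(2, 4, k=2)): [6, 2, 1, 0, 3, 5, 4]
After 3 (reverse(4, 6)): [6, 2, 1, 0, 4, 5, 3]
After 4 (rotate_left(1, 5, k=1)): [6, 1, 0, 4, 5, 2, 3]
After 5 (swap(2, 5)): [6, 1, 2, 4, 5, 0, 3]
After 6 (rotate_left(1, 4, k=1)): [6, 2, 4, 5, 1, 0, 3]
After 7 (swap(4, 5)): [6, 2, 4, 5, 0, 1, 3]
After 8 (rotate_left(1, 3, k=1)): [6, 4, 5, 2, 0, 1, 3]
After 9 (reverse(0, 5)): [1, 0, 2, 5, 4, 6, 3]
After 10 (reverse(3, 5)): [1, 0, 2, 6, 4, 5, 3]

Answer: [1, 0, 2, 6, 4, 5, 3]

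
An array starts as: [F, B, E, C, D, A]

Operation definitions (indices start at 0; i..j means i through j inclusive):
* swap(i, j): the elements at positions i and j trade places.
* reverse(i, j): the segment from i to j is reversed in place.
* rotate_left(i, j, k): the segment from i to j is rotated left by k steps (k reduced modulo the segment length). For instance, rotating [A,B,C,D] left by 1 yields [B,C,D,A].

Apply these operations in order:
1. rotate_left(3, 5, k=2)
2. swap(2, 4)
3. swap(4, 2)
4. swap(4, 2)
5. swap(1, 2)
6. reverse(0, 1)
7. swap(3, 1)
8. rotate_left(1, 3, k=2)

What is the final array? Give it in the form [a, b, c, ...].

Answer: [C, F, A, B, E, D]

Derivation:
After 1 (rotate_left(3, 5, k=2)): [F, B, E, A, C, D]
After 2 (swap(2, 4)): [F, B, C, A, E, D]
After 3 (swap(4, 2)): [F, B, E, A, C, D]
After 4 (swap(4, 2)): [F, B, C, A, E, D]
After 5 (swap(1, 2)): [F, C, B, A, E, D]
After 6 (reverse(0, 1)): [C, F, B, A, E, D]
After 7 (swap(3, 1)): [C, A, B, F, E, D]
After 8 (rotate_left(1, 3, k=2)): [C, F, A, B, E, D]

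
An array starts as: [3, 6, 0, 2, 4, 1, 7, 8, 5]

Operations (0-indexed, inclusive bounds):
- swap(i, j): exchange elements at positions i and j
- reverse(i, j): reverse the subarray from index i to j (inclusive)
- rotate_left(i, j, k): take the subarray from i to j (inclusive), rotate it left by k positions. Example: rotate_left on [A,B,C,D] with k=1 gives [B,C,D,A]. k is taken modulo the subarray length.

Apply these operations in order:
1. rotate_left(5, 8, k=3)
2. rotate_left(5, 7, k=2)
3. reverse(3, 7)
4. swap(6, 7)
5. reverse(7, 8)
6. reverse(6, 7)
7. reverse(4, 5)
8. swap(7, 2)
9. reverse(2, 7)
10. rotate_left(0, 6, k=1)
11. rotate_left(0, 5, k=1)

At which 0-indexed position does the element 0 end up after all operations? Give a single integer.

After 1 (rotate_left(5, 8, k=3)): [3, 6, 0, 2, 4, 5, 1, 7, 8]
After 2 (rotate_left(5, 7, k=2)): [3, 6, 0, 2, 4, 7, 5, 1, 8]
After 3 (reverse(3, 7)): [3, 6, 0, 1, 5, 7, 4, 2, 8]
After 4 (swap(6, 7)): [3, 6, 0, 1, 5, 7, 2, 4, 8]
After 5 (reverse(7, 8)): [3, 6, 0, 1, 5, 7, 2, 8, 4]
After 6 (reverse(6, 7)): [3, 6, 0, 1, 5, 7, 8, 2, 4]
After 7 (reverse(4, 5)): [3, 6, 0, 1, 7, 5, 8, 2, 4]
After 8 (swap(7, 2)): [3, 6, 2, 1, 7, 5, 8, 0, 4]
After 9 (reverse(2, 7)): [3, 6, 0, 8, 5, 7, 1, 2, 4]
After 10 (rotate_left(0, 6, k=1)): [6, 0, 8, 5, 7, 1, 3, 2, 4]
After 11 (rotate_left(0, 5, k=1)): [0, 8, 5, 7, 1, 6, 3, 2, 4]

Answer: 0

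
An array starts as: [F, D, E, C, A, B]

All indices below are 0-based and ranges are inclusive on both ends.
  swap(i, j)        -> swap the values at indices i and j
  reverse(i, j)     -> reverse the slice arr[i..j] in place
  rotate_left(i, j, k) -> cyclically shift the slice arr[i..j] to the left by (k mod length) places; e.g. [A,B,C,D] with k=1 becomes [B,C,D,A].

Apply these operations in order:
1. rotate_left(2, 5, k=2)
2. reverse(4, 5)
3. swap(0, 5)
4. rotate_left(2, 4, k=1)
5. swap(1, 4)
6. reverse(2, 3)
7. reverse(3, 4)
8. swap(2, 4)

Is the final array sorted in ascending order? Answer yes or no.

After 1 (rotate_left(2, 5, k=2)): [F, D, A, B, E, C]
After 2 (reverse(4, 5)): [F, D, A, B, C, E]
After 3 (swap(0, 5)): [E, D, A, B, C, F]
After 4 (rotate_left(2, 4, k=1)): [E, D, B, C, A, F]
After 5 (swap(1, 4)): [E, A, B, C, D, F]
After 6 (reverse(2, 3)): [E, A, C, B, D, F]
After 7 (reverse(3, 4)): [E, A, C, D, B, F]
After 8 (swap(2, 4)): [E, A, B, D, C, F]

Answer: no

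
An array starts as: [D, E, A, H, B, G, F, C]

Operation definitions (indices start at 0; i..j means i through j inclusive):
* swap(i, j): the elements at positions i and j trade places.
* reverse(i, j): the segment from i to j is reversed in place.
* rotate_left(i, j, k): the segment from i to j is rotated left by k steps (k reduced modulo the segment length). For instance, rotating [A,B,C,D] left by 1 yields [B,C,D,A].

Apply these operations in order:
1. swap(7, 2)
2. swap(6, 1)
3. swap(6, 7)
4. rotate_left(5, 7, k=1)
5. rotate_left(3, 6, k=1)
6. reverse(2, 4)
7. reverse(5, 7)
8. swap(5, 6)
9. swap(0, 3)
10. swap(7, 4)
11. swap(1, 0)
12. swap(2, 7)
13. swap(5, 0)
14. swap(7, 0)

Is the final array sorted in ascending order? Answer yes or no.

Answer: yes

Derivation:
After 1 (swap(7, 2)): [D, E, C, H, B, G, F, A]
After 2 (swap(6, 1)): [D, F, C, H, B, G, E, A]
After 3 (swap(6, 7)): [D, F, C, H, B, G, A, E]
After 4 (rotate_left(5, 7, k=1)): [D, F, C, H, B, A, E, G]
After 5 (rotate_left(3, 6, k=1)): [D, F, C, B, A, E, H, G]
After 6 (reverse(2, 4)): [D, F, A, B, C, E, H, G]
After 7 (reverse(5, 7)): [D, F, A, B, C, G, H, E]
After 8 (swap(5, 6)): [D, F, A, B, C, H, G, E]
After 9 (swap(0, 3)): [B, F, A, D, C, H, G, E]
After 10 (swap(7, 4)): [B, F, A, D, E, H, G, C]
After 11 (swap(1, 0)): [F, B, A, D, E, H, G, C]
After 12 (swap(2, 7)): [F, B, C, D, E, H, G, A]
After 13 (swap(5, 0)): [H, B, C, D, E, F, G, A]
After 14 (swap(7, 0)): [A, B, C, D, E, F, G, H]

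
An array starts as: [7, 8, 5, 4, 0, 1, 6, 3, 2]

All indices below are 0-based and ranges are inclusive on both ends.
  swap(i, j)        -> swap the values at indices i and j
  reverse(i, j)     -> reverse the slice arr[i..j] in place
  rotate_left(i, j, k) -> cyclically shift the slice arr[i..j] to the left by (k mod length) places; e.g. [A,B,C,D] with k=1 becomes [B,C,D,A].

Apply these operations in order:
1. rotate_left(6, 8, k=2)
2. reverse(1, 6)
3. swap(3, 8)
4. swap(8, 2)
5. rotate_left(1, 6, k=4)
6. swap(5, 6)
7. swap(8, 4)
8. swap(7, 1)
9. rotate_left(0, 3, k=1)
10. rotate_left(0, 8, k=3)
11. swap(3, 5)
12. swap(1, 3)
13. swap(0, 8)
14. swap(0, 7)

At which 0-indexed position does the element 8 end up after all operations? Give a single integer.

After 1 (rotate_left(6, 8, k=2)): [7, 8, 5, 4, 0, 1, 2, 6, 3]
After 2 (reverse(1, 6)): [7, 2, 1, 0, 4, 5, 8, 6, 3]
After 3 (swap(3, 8)): [7, 2, 1, 3, 4, 5, 8, 6, 0]
After 4 (swap(8, 2)): [7, 2, 0, 3, 4, 5, 8, 6, 1]
After 5 (rotate_left(1, 6, k=4)): [7, 5, 8, 2, 0, 3, 4, 6, 1]
After 6 (swap(5, 6)): [7, 5, 8, 2, 0, 4, 3, 6, 1]
After 7 (swap(8, 4)): [7, 5, 8, 2, 1, 4, 3, 6, 0]
After 8 (swap(7, 1)): [7, 6, 8, 2, 1, 4, 3, 5, 0]
After 9 (rotate_left(0, 3, k=1)): [6, 8, 2, 7, 1, 4, 3, 5, 0]
After 10 (rotate_left(0, 8, k=3)): [7, 1, 4, 3, 5, 0, 6, 8, 2]
After 11 (swap(3, 5)): [7, 1, 4, 0, 5, 3, 6, 8, 2]
After 12 (swap(1, 3)): [7, 0, 4, 1, 5, 3, 6, 8, 2]
After 13 (swap(0, 8)): [2, 0, 4, 1, 5, 3, 6, 8, 7]
After 14 (swap(0, 7)): [8, 0, 4, 1, 5, 3, 6, 2, 7]

Answer: 0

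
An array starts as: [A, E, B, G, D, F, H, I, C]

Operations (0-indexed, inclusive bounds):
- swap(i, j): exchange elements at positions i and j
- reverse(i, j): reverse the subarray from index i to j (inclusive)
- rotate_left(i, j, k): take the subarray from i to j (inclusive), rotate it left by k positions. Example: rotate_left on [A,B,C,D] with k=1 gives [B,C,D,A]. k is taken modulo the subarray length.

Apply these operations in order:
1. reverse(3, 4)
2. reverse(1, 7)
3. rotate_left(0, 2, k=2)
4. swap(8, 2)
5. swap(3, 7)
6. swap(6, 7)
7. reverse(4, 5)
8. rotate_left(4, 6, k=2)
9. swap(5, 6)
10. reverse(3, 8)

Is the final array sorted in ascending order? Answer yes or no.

Answer: no

Derivation:
After 1 (reverse(3, 4)): [A, E, B, D, G, F, H, I, C]
After 2 (reverse(1, 7)): [A, I, H, F, G, D, B, E, C]
After 3 (rotate_left(0, 2, k=2)): [H, A, I, F, G, D, B, E, C]
After 4 (swap(8, 2)): [H, A, C, F, G, D, B, E, I]
After 5 (swap(3, 7)): [H, A, C, E, G, D, B, F, I]
After 6 (swap(6, 7)): [H, A, C, E, G, D, F, B, I]
After 7 (reverse(4, 5)): [H, A, C, E, D, G, F, B, I]
After 8 (rotate_left(4, 6, k=2)): [H, A, C, E, F, D, G, B, I]
After 9 (swap(5, 6)): [H, A, C, E, F, G, D, B, I]
After 10 (reverse(3, 8)): [H, A, C, I, B, D, G, F, E]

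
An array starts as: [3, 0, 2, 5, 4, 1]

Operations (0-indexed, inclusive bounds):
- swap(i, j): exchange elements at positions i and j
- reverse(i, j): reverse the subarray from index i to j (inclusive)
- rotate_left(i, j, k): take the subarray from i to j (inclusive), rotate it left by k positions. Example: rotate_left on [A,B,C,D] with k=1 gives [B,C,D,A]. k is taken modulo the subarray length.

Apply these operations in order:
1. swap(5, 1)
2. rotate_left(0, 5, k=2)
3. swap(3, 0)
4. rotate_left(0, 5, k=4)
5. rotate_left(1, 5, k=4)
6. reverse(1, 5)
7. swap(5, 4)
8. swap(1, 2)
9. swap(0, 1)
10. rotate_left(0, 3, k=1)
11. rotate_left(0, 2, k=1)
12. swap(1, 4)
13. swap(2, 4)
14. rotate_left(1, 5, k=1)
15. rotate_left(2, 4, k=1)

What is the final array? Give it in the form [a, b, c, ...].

After 1 (swap(5, 1)): [3, 1, 2, 5, 4, 0]
After 2 (rotate_left(0, 5, k=2)): [2, 5, 4, 0, 3, 1]
After 3 (swap(3, 0)): [0, 5, 4, 2, 3, 1]
After 4 (rotate_left(0, 5, k=4)): [3, 1, 0, 5, 4, 2]
After 5 (rotate_left(1, 5, k=4)): [3, 2, 1, 0, 5, 4]
After 6 (reverse(1, 5)): [3, 4, 5, 0, 1, 2]
After 7 (swap(5, 4)): [3, 4, 5, 0, 2, 1]
After 8 (swap(1, 2)): [3, 5, 4, 0, 2, 1]
After 9 (swap(0, 1)): [5, 3, 4, 0, 2, 1]
After 10 (rotate_left(0, 3, k=1)): [3, 4, 0, 5, 2, 1]
After 11 (rotate_left(0, 2, k=1)): [4, 0, 3, 5, 2, 1]
After 12 (swap(1, 4)): [4, 2, 3, 5, 0, 1]
After 13 (swap(2, 4)): [4, 2, 0, 5, 3, 1]
After 14 (rotate_left(1, 5, k=1)): [4, 0, 5, 3, 1, 2]
After 15 (rotate_left(2, 4, k=1)): [4, 0, 3, 1, 5, 2]

Answer: [4, 0, 3, 1, 5, 2]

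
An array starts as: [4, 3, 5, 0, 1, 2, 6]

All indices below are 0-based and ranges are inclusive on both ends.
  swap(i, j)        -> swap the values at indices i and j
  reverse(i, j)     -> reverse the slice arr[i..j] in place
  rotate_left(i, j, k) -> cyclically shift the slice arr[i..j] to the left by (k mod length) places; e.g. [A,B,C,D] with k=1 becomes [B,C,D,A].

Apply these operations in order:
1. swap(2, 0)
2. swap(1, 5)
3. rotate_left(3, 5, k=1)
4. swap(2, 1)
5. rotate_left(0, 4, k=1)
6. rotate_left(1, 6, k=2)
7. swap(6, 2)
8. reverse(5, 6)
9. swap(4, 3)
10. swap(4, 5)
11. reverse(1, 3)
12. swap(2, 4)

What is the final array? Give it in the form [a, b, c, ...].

Answer: [4, 6, 5, 3, 1, 0, 2]

Derivation:
After 1 (swap(2, 0)): [5, 3, 4, 0, 1, 2, 6]
After 2 (swap(1, 5)): [5, 2, 4, 0, 1, 3, 6]
After 3 (rotate_left(3, 5, k=1)): [5, 2, 4, 1, 3, 0, 6]
After 4 (swap(2, 1)): [5, 4, 2, 1, 3, 0, 6]
After 5 (rotate_left(0, 4, k=1)): [4, 2, 1, 3, 5, 0, 6]
After 6 (rotate_left(1, 6, k=2)): [4, 3, 5, 0, 6, 2, 1]
After 7 (swap(6, 2)): [4, 3, 1, 0, 6, 2, 5]
After 8 (reverse(5, 6)): [4, 3, 1, 0, 6, 5, 2]
After 9 (swap(4, 3)): [4, 3, 1, 6, 0, 5, 2]
After 10 (swap(4, 5)): [4, 3, 1, 6, 5, 0, 2]
After 11 (reverse(1, 3)): [4, 6, 1, 3, 5, 0, 2]
After 12 (swap(2, 4)): [4, 6, 5, 3, 1, 0, 2]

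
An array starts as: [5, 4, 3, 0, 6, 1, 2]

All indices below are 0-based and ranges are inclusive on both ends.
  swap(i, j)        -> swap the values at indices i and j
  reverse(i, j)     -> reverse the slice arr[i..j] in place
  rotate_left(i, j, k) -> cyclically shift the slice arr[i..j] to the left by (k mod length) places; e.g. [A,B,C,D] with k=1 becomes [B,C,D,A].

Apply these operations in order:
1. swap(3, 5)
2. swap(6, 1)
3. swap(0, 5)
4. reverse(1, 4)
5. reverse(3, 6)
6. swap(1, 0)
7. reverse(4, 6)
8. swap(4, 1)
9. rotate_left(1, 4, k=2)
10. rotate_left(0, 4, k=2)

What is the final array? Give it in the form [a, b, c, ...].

Answer: [0, 3, 1, 6, 4, 2, 5]

Derivation:
After 1 (swap(3, 5)): [5, 4, 3, 1, 6, 0, 2]
After 2 (swap(6, 1)): [5, 2, 3, 1, 6, 0, 4]
After 3 (swap(0, 5)): [0, 2, 3, 1, 6, 5, 4]
After 4 (reverse(1, 4)): [0, 6, 1, 3, 2, 5, 4]
After 5 (reverse(3, 6)): [0, 6, 1, 4, 5, 2, 3]
After 6 (swap(1, 0)): [6, 0, 1, 4, 5, 2, 3]
After 7 (reverse(4, 6)): [6, 0, 1, 4, 3, 2, 5]
After 8 (swap(4, 1)): [6, 3, 1, 4, 0, 2, 5]
After 9 (rotate_left(1, 4, k=2)): [6, 4, 0, 3, 1, 2, 5]
After 10 (rotate_left(0, 4, k=2)): [0, 3, 1, 6, 4, 2, 5]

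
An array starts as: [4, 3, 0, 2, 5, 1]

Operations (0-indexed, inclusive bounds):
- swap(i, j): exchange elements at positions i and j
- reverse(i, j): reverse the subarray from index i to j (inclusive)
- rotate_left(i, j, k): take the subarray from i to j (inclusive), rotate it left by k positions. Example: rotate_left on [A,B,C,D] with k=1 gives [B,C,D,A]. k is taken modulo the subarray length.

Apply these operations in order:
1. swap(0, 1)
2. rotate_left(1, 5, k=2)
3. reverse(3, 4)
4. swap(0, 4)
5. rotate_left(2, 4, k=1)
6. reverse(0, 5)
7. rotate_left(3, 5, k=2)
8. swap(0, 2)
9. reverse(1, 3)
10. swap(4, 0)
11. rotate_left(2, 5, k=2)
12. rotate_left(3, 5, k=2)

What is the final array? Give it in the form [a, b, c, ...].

After 1 (swap(0, 1)): [3, 4, 0, 2, 5, 1]
After 2 (rotate_left(1, 5, k=2)): [3, 2, 5, 1, 4, 0]
After 3 (reverse(3, 4)): [3, 2, 5, 4, 1, 0]
After 4 (swap(0, 4)): [1, 2, 5, 4, 3, 0]
After 5 (rotate_left(2, 4, k=1)): [1, 2, 4, 3, 5, 0]
After 6 (reverse(0, 5)): [0, 5, 3, 4, 2, 1]
After 7 (rotate_left(3, 5, k=2)): [0, 5, 3, 1, 4, 2]
After 8 (swap(0, 2)): [3, 5, 0, 1, 4, 2]
After 9 (reverse(1, 3)): [3, 1, 0, 5, 4, 2]
After 10 (swap(4, 0)): [4, 1, 0, 5, 3, 2]
After 11 (rotate_left(2, 5, k=2)): [4, 1, 3, 2, 0, 5]
After 12 (rotate_left(3, 5, k=2)): [4, 1, 3, 5, 2, 0]

Answer: [4, 1, 3, 5, 2, 0]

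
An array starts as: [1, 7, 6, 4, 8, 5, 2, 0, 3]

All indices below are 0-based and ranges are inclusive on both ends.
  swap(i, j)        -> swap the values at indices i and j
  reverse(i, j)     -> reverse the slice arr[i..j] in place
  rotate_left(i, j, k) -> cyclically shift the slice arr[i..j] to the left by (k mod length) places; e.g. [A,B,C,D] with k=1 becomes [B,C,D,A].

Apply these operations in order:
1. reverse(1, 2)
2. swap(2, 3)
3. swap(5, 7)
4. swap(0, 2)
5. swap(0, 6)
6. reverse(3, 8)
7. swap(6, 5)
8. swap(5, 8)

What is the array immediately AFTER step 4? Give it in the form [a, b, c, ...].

Answer: [4, 6, 1, 7, 8, 0, 2, 5, 3]

Derivation:
After 1 (reverse(1, 2)): [1, 6, 7, 4, 8, 5, 2, 0, 3]
After 2 (swap(2, 3)): [1, 6, 4, 7, 8, 5, 2, 0, 3]
After 3 (swap(5, 7)): [1, 6, 4, 7, 8, 0, 2, 5, 3]
After 4 (swap(0, 2)): [4, 6, 1, 7, 8, 0, 2, 5, 3]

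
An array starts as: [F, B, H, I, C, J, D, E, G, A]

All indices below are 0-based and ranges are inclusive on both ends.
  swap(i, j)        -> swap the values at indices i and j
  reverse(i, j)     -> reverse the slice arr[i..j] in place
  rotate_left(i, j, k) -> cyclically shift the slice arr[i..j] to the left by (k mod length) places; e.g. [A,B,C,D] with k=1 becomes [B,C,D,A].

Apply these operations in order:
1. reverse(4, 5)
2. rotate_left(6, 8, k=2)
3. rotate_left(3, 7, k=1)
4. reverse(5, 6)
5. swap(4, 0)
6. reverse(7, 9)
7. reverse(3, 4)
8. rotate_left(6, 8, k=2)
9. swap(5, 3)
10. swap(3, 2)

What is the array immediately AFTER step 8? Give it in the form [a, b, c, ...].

Answer: [C, B, H, F, J, D, E, G, A, I]

Derivation:
After 1 (reverse(4, 5)): [F, B, H, I, J, C, D, E, G, A]
After 2 (rotate_left(6, 8, k=2)): [F, B, H, I, J, C, G, D, E, A]
After 3 (rotate_left(3, 7, k=1)): [F, B, H, J, C, G, D, I, E, A]
After 4 (reverse(5, 6)): [F, B, H, J, C, D, G, I, E, A]
After 5 (swap(4, 0)): [C, B, H, J, F, D, G, I, E, A]
After 6 (reverse(7, 9)): [C, B, H, J, F, D, G, A, E, I]
After 7 (reverse(3, 4)): [C, B, H, F, J, D, G, A, E, I]
After 8 (rotate_left(6, 8, k=2)): [C, B, H, F, J, D, E, G, A, I]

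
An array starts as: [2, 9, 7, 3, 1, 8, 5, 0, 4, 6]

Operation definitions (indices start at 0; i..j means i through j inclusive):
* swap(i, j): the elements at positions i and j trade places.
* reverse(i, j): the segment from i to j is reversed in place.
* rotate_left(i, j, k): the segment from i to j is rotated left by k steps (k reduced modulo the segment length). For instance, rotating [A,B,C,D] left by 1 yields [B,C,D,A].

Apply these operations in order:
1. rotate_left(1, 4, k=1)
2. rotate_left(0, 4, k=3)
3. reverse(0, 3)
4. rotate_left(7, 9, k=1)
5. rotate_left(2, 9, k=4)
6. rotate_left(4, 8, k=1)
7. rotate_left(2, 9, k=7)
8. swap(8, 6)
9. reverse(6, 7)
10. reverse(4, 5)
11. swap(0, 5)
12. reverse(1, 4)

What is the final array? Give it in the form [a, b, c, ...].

After 1 (rotate_left(1, 4, k=1)): [2, 7, 3, 1, 9, 8, 5, 0, 4, 6]
After 2 (rotate_left(0, 4, k=3)): [1, 9, 2, 7, 3, 8, 5, 0, 4, 6]
After 3 (reverse(0, 3)): [7, 2, 9, 1, 3, 8, 5, 0, 4, 6]
After 4 (rotate_left(7, 9, k=1)): [7, 2, 9, 1, 3, 8, 5, 4, 6, 0]
After 5 (rotate_left(2, 9, k=4)): [7, 2, 5, 4, 6, 0, 9, 1, 3, 8]
After 6 (rotate_left(4, 8, k=1)): [7, 2, 5, 4, 0, 9, 1, 3, 6, 8]
After 7 (rotate_left(2, 9, k=7)): [7, 2, 8, 5, 4, 0, 9, 1, 3, 6]
After 8 (swap(8, 6)): [7, 2, 8, 5, 4, 0, 3, 1, 9, 6]
After 9 (reverse(6, 7)): [7, 2, 8, 5, 4, 0, 1, 3, 9, 6]
After 10 (reverse(4, 5)): [7, 2, 8, 5, 0, 4, 1, 3, 9, 6]
After 11 (swap(0, 5)): [4, 2, 8, 5, 0, 7, 1, 3, 9, 6]
After 12 (reverse(1, 4)): [4, 0, 5, 8, 2, 7, 1, 3, 9, 6]

Answer: [4, 0, 5, 8, 2, 7, 1, 3, 9, 6]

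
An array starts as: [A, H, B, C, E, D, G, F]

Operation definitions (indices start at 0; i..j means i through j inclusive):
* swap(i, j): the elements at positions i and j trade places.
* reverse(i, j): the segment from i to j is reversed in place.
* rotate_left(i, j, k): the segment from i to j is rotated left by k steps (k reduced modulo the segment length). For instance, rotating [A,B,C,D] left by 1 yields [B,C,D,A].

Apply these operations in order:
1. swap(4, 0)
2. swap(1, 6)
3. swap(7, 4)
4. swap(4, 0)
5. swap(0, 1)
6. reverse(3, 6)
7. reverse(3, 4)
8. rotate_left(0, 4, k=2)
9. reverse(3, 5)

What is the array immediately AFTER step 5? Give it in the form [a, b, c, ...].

After 1 (swap(4, 0)): [E, H, B, C, A, D, G, F]
After 2 (swap(1, 6)): [E, G, B, C, A, D, H, F]
After 3 (swap(7, 4)): [E, G, B, C, F, D, H, A]
After 4 (swap(4, 0)): [F, G, B, C, E, D, H, A]
After 5 (swap(0, 1)): [G, F, B, C, E, D, H, A]

Answer: [G, F, B, C, E, D, H, A]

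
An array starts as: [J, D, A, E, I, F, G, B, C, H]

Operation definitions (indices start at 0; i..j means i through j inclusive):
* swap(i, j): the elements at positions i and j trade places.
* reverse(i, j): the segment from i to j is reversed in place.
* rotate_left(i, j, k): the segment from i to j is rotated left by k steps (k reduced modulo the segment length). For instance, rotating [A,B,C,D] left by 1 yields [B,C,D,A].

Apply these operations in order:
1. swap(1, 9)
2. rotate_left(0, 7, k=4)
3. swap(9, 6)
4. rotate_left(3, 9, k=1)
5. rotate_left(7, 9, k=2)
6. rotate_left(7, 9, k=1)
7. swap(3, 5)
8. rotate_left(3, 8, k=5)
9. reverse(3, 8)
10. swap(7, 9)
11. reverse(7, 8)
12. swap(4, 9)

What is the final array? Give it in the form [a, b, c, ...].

After 1 (swap(1, 9)): [J, H, A, E, I, F, G, B, C, D]
After 2 (rotate_left(0, 7, k=4)): [I, F, G, B, J, H, A, E, C, D]
After 3 (swap(9, 6)): [I, F, G, B, J, H, D, E, C, A]
After 4 (rotate_left(3, 9, k=1)): [I, F, G, J, H, D, E, C, A, B]
After 5 (rotate_left(7, 9, k=2)): [I, F, G, J, H, D, E, B, C, A]
After 6 (rotate_left(7, 9, k=1)): [I, F, G, J, H, D, E, C, A, B]
After 7 (swap(3, 5)): [I, F, G, D, H, J, E, C, A, B]
After 8 (rotate_left(3, 8, k=5)): [I, F, G, A, D, H, J, E, C, B]
After 9 (reverse(3, 8)): [I, F, G, C, E, J, H, D, A, B]
After 10 (swap(7, 9)): [I, F, G, C, E, J, H, B, A, D]
After 11 (reverse(7, 8)): [I, F, G, C, E, J, H, A, B, D]
After 12 (swap(4, 9)): [I, F, G, C, D, J, H, A, B, E]

Answer: [I, F, G, C, D, J, H, A, B, E]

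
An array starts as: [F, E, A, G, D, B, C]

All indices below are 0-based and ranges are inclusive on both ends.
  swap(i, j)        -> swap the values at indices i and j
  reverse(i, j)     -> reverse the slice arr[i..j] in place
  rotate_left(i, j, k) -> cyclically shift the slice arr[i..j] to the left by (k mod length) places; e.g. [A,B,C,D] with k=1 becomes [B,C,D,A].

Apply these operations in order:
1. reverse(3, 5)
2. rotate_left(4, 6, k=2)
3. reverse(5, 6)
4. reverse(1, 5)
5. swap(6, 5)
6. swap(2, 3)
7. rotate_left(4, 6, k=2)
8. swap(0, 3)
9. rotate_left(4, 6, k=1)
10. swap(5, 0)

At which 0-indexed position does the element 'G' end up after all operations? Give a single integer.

Answer: 1

Derivation:
After 1 (reverse(3, 5)): [F, E, A, B, D, G, C]
After 2 (rotate_left(4, 6, k=2)): [F, E, A, B, C, D, G]
After 3 (reverse(5, 6)): [F, E, A, B, C, G, D]
After 4 (reverse(1, 5)): [F, G, C, B, A, E, D]
After 5 (swap(6, 5)): [F, G, C, B, A, D, E]
After 6 (swap(2, 3)): [F, G, B, C, A, D, E]
After 7 (rotate_left(4, 6, k=2)): [F, G, B, C, E, A, D]
After 8 (swap(0, 3)): [C, G, B, F, E, A, D]
After 9 (rotate_left(4, 6, k=1)): [C, G, B, F, A, D, E]
After 10 (swap(5, 0)): [D, G, B, F, A, C, E]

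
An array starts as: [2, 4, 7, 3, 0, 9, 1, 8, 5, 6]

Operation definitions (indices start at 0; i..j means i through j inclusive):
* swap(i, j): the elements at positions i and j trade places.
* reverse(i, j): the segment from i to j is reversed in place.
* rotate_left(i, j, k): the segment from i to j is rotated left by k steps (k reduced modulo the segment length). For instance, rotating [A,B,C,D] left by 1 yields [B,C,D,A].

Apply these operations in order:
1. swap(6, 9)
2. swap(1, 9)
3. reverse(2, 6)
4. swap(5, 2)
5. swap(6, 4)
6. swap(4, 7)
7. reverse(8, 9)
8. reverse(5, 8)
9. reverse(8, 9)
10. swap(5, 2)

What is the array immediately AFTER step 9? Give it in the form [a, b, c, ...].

Answer: [2, 1, 3, 9, 8, 4, 7, 0, 5, 6]

Derivation:
After 1 (swap(6, 9)): [2, 4, 7, 3, 0, 9, 6, 8, 5, 1]
After 2 (swap(1, 9)): [2, 1, 7, 3, 0, 9, 6, 8, 5, 4]
After 3 (reverse(2, 6)): [2, 1, 6, 9, 0, 3, 7, 8, 5, 4]
After 4 (swap(5, 2)): [2, 1, 3, 9, 0, 6, 7, 8, 5, 4]
After 5 (swap(6, 4)): [2, 1, 3, 9, 7, 6, 0, 8, 5, 4]
After 6 (swap(4, 7)): [2, 1, 3, 9, 8, 6, 0, 7, 5, 4]
After 7 (reverse(8, 9)): [2, 1, 3, 9, 8, 6, 0, 7, 4, 5]
After 8 (reverse(5, 8)): [2, 1, 3, 9, 8, 4, 7, 0, 6, 5]
After 9 (reverse(8, 9)): [2, 1, 3, 9, 8, 4, 7, 0, 5, 6]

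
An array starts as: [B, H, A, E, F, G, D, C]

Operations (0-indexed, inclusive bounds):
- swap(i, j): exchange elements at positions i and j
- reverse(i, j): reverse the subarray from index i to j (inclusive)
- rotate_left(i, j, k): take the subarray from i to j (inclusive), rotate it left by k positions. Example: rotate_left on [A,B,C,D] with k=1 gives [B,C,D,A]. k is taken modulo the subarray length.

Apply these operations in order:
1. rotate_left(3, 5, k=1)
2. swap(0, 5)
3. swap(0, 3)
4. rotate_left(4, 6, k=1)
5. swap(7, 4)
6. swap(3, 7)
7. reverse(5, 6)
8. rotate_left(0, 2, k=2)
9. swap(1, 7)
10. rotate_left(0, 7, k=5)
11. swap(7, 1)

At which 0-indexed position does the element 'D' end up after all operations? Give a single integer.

Answer: 7

Derivation:
After 1 (rotate_left(3, 5, k=1)): [B, H, A, F, G, E, D, C]
After 2 (swap(0, 5)): [E, H, A, F, G, B, D, C]
After 3 (swap(0, 3)): [F, H, A, E, G, B, D, C]
After 4 (rotate_left(4, 6, k=1)): [F, H, A, E, B, D, G, C]
After 5 (swap(7, 4)): [F, H, A, E, C, D, G, B]
After 6 (swap(3, 7)): [F, H, A, B, C, D, G, E]
After 7 (reverse(5, 6)): [F, H, A, B, C, G, D, E]
After 8 (rotate_left(0, 2, k=2)): [A, F, H, B, C, G, D, E]
After 9 (swap(1, 7)): [A, E, H, B, C, G, D, F]
After 10 (rotate_left(0, 7, k=5)): [G, D, F, A, E, H, B, C]
After 11 (swap(7, 1)): [G, C, F, A, E, H, B, D]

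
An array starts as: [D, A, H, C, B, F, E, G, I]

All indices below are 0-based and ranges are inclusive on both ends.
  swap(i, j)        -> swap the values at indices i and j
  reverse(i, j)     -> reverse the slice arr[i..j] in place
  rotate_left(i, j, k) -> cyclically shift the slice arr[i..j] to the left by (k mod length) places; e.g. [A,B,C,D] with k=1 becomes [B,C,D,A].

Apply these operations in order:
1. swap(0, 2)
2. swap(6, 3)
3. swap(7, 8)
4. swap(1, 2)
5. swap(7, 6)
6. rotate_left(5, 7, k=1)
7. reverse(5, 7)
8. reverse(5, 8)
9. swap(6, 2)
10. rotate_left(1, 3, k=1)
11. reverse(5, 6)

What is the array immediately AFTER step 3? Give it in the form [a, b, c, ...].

After 1 (swap(0, 2)): [H, A, D, C, B, F, E, G, I]
After 2 (swap(6, 3)): [H, A, D, E, B, F, C, G, I]
After 3 (swap(7, 8)): [H, A, D, E, B, F, C, I, G]

Answer: [H, A, D, E, B, F, C, I, G]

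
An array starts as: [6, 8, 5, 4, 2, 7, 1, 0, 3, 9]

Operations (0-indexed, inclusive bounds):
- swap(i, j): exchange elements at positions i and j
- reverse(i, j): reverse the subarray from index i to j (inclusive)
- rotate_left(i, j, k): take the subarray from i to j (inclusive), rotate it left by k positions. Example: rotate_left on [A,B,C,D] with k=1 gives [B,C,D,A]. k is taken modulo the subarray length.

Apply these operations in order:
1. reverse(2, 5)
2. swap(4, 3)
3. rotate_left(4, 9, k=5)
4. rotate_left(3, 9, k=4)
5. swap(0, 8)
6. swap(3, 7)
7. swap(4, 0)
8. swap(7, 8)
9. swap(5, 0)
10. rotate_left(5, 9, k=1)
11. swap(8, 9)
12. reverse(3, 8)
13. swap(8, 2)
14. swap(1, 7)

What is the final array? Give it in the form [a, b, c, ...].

After 1 (reverse(2, 5)): [6, 8, 7, 2, 4, 5, 1, 0, 3, 9]
After 2 (swap(4, 3)): [6, 8, 7, 4, 2, 5, 1, 0, 3, 9]
After 3 (rotate_left(4, 9, k=5)): [6, 8, 7, 4, 9, 2, 5, 1, 0, 3]
After 4 (rotate_left(3, 9, k=4)): [6, 8, 7, 1, 0, 3, 4, 9, 2, 5]
After 5 (swap(0, 8)): [2, 8, 7, 1, 0, 3, 4, 9, 6, 5]
After 6 (swap(3, 7)): [2, 8, 7, 9, 0, 3, 4, 1, 6, 5]
After 7 (swap(4, 0)): [0, 8, 7, 9, 2, 3, 4, 1, 6, 5]
After 8 (swap(7, 8)): [0, 8, 7, 9, 2, 3, 4, 6, 1, 5]
After 9 (swap(5, 0)): [3, 8, 7, 9, 2, 0, 4, 6, 1, 5]
After 10 (rotate_left(5, 9, k=1)): [3, 8, 7, 9, 2, 4, 6, 1, 5, 0]
After 11 (swap(8, 9)): [3, 8, 7, 9, 2, 4, 6, 1, 0, 5]
After 12 (reverse(3, 8)): [3, 8, 7, 0, 1, 6, 4, 2, 9, 5]
After 13 (swap(8, 2)): [3, 8, 9, 0, 1, 6, 4, 2, 7, 5]
After 14 (swap(1, 7)): [3, 2, 9, 0, 1, 6, 4, 8, 7, 5]

Answer: [3, 2, 9, 0, 1, 6, 4, 8, 7, 5]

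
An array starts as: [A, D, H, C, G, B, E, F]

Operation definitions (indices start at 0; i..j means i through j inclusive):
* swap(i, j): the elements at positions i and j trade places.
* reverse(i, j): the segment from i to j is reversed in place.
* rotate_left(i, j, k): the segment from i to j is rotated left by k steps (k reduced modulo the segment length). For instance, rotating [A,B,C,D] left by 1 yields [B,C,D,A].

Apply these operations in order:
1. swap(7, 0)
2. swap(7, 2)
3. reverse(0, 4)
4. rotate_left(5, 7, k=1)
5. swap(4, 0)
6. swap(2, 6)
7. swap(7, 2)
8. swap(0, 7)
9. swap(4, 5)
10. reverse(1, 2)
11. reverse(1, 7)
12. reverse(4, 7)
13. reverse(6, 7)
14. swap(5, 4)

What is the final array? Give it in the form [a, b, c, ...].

Answer: [H, F, A, G, C, B, E, D]

Derivation:
After 1 (swap(7, 0)): [F, D, H, C, G, B, E, A]
After 2 (swap(7, 2)): [F, D, A, C, G, B, E, H]
After 3 (reverse(0, 4)): [G, C, A, D, F, B, E, H]
After 4 (rotate_left(5, 7, k=1)): [G, C, A, D, F, E, H, B]
After 5 (swap(4, 0)): [F, C, A, D, G, E, H, B]
After 6 (swap(2, 6)): [F, C, H, D, G, E, A, B]
After 7 (swap(7, 2)): [F, C, B, D, G, E, A, H]
After 8 (swap(0, 7)): [H, C, B, D, G, E, A, F]
After 9 (swap(4, 5)): [H, C, B, D, E, G, A, F]
After 10 (reverse(1, 2)): [H, B, C, D, E, G, A, F]
After 11 (reverse(1, 7)): [H, F, A, G, E, D, C, B]
After 12 (reverse(4, 7)): [H, F, A, G, B, C, D, E]
After 13 (reverse(6, 7)): [H, F, A, G, B, C, E, D]
After 14 (swap(5, 4)): [H, F, A, G, C, B, E, D]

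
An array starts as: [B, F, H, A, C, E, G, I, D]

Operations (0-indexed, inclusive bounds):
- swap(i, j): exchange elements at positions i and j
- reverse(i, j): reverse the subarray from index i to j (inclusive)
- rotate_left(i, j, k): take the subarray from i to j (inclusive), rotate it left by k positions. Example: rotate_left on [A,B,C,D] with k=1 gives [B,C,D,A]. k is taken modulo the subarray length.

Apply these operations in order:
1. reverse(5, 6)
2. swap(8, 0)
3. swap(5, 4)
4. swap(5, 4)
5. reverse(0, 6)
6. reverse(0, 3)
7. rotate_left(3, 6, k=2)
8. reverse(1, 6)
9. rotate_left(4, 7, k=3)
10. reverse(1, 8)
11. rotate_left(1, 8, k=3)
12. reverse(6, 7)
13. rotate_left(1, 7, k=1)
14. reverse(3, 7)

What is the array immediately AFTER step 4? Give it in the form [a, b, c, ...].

Answer: [D, F, H, A, C, G, E, I, B]

Derivation:
After 1 (reverse(5, 6)): [B, F, H, A, C, G, E, I, D]
After 2 (swap(8, 0)): [D, F, H, A, C, G, E, I, B]
After 3 (swap(5, 4)): [D, F, H, A, G, C, E, I, B]
After 4 (swap(5, 4)): [D, F, H, A, C, G, E, I, B]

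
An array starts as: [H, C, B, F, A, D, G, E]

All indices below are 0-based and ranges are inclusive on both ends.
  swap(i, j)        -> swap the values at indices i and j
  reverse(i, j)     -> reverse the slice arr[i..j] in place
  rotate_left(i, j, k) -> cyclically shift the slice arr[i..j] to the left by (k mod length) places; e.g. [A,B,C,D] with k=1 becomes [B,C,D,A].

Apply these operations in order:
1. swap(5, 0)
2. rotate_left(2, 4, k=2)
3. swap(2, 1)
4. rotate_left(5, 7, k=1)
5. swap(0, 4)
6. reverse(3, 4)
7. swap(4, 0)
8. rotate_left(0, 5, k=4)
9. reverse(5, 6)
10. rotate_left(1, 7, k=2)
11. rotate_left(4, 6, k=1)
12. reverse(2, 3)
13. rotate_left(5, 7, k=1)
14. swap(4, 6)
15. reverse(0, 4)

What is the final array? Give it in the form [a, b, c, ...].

After 1 (swap(5, 0)): [D, C, B, F, A, H, G, E]
After 2 (rotate_left(2, 4, k=2)): [D, C, A, B, F, H, G, E]
After 3 (swap(2, 1)): [D, A, C, B, F, H, G, E]
After 4 (rotate_left(5, 7, k=1)): [D, A, C, B, F, G, E, H]
After 5 (swap(0, 4)): [F, A, C, B, D, G, E, H]
After 6 (reverse(3, 4)): [F, A, C, D, B, G, E, H]
After 7 (swap(4, 0)): [B, A, C, D, F, G, E, H]
After 8 (rotate_left(0, 5, k=4)): [F, G, B, A, C, D, E, H]
After 9 (reverse(5, 6)): [F, G, B, A, C, E, D, H]
After 10 (rotate_left(1, 7, k=2)): [F, A, C, E, D, H, G, B]
After 11 (rotate_left(4, 6, k=1)): [F, A, C, E, H, G, D, B]
After 12 (reverse(2, 3)): [F, A, E, C, H, G, D, B]
After 13 (rotate_left(5, 7, k=1)): [F, A, E, C, H, D, B, G]
After 14 (swap(4, 6)): [F, A, E, C, B, D, H, G]
After 15 (reverse(0, 4)): [B, C, E, A, F, D, H, G]

Answer: [B, C, E, A, F, D, H, G]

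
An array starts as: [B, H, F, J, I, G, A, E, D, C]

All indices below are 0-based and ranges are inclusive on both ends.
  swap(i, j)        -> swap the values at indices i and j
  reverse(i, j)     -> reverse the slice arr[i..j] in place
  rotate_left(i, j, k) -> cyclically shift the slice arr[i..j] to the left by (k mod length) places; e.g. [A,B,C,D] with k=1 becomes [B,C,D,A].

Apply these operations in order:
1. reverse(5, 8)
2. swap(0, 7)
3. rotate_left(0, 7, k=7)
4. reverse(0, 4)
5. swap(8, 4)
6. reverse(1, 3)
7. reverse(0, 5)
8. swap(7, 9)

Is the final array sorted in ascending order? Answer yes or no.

After 1 (reverse(5, 8)): [B, H, F, J, I, D, E, A, G, C]
After 2 (swap(0, 7)): [A, H, F, J, I, D, E, B, G, C]
After 3 (rotate_left(0, 7, k=7)): [B, A, H, F, J, I, D, E, G, C]
After 4 (reverse(0, 4)): [J, F, H, A, B, I, D, E, G, C]
After 5 (swap(8, 4)): [J, F, H, A, G, I, D, E, B, C]
After 6 (reverse(1, 3)): [J, A, H, F, G, I, D, E, B, C]
After 7 (reverse(0, 5)): [I, G, F, H, A, J, D, E, B, C]
After 8 (swap(7, 9)): [I, G, F, H, A, J, D, C, B, E]

Answer: no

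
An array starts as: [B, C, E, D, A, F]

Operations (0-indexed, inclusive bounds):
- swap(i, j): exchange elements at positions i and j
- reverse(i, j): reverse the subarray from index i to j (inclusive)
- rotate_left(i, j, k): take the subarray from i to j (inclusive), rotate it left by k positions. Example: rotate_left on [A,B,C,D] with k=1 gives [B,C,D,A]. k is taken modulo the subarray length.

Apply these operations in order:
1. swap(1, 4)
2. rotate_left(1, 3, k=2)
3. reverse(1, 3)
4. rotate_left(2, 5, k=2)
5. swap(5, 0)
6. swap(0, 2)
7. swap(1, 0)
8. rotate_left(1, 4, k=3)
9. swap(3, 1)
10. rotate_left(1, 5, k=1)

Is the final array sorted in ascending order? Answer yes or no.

Answer: no

Derivation:
After 1 (swap(1, 4)): [B, A, E, D, C, F]
After 2 (rotate_left(1, 3, k=2)): [B, D, A, E, C, F]
After 3 (reverse(1, 3)): [B, E, A, D, C, F]
After 4 (rotate_left(2, 5, k=2)): [B, E, C, F, A, D]
After 5 (swap(5, 0)): [D, E, C, F, A, B]
After 6 (swap(0, 2)): [C, E, D, F, A, B]
After 7 (swap(1, 0)): [E, C, D, F, A, B]
After 8 (rotate_left(1, 4, k=3)): [E, A, C, D, F, B]
After 9 (swap(3, 1)): [E, D, C, A, F, B]
After 10 (rotate_left(1, 5, k=1)): [E, C, A, F, B, D]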